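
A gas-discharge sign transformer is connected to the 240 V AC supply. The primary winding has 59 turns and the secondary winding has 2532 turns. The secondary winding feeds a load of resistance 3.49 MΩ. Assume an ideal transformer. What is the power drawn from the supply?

V_s = V_p × N_s/N_p = 240 × 2532/59 = 10300 V.
I_s = V_s/R = 10300/(3.49×10^6) = 0.0029512 A.
I_p = I_s × N_s/N_p = 0.0029512 × 2532/59 = 0.12665 A.
P = V_p I_p = 240 × 0.12665 = 30.4 W.

P ≈ 30.4 W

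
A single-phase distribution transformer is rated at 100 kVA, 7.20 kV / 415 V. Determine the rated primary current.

I_p = S/V_p = 100000/7200 = 13.9 A.

I_p ≈ 13.9 A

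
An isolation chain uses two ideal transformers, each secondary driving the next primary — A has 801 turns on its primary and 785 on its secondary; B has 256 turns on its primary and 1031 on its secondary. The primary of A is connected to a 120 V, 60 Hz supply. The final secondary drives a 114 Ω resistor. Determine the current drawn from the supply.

I_supply ≈ 16.4 A

Secondary of A: V = 120.00 × 785/801 = 117.60 V.
Secondary of B: V = 117.60 × 1031/256 = 473.63 V.
I_load = 473.63/114 = 4.1546 A, so P_out = 473.63 × 4.1546 = 1967.7 W.
All ideal ⇒ P_in = P_out, so I_supply = 1967.7/120 = 16.4 A.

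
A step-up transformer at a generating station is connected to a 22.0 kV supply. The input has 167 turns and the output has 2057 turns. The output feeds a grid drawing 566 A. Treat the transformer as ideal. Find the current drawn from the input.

For an ideal transformer I_in N_in = I_out N_out, so I_in = 566 × 2057/167 = 6970 A.

I_in ≈ 6970 A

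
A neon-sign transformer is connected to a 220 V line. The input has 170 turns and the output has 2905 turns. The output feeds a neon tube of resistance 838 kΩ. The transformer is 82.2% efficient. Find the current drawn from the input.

V_out = 220 × 2905/170 = 3759.4 V.
I_out = V_out/R = 3759.4/838000 = 0.0044862 A.
P_out = V_out I_out = 3759.4 × 0.0044862 = 16.865 W.
P_in = P_out/η = 16.865/0.822 = 20.517 W.
I_in = P_in/V_in = 20.517/220 = 0.0933 A.

I_in ≈ 0.0933 A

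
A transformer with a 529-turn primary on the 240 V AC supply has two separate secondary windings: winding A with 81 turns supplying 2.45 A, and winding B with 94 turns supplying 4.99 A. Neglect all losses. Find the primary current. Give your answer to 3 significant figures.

V_A = 240 × 81/529 = 36.749 V; V_B = 240 × 94/529 = 42.647 V.
P_out = V_A I_A + V_B I_B = 36.749×2.45 + 42.647×4.99 = 90.034 + 212.81 = 302.84 W.
Ideal ⇒ P_in = P_out, so I_p = P_out/V_p = 302.84/240 = 1.26 A.

I_p ≈ 1.26 A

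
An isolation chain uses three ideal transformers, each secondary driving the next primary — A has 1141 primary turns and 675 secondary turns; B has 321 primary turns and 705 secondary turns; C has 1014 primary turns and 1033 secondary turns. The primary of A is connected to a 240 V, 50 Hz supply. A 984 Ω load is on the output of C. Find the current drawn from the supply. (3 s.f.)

I_supply ≈ 0.427 A

After A: V = 240.00 × 675/1141 = 141.98 V.
After B: V = 141.98 × 705/321 = 311.83 V.
After C: V = 311.83 × 1033/1014 = 317.67 V.
I_load = 317.67/984 = 0.32284 A, so P_out = 317.67 × 0.32284 = 102.55 W.
All ideal ⇒ P_in = P_out, so I_supply = 102.55/240 = 0.427 A.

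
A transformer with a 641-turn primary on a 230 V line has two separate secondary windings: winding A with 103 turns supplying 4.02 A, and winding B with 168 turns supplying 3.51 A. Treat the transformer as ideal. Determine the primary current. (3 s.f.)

I_p ≈ 1.57 A

V_A = 230 × 103/641 = 36.958 V; V_B = 230 × 168/641 = 60.281 V.
P_out = V_A I_A + V_B I_B = 36.958×4.02 + 60.281×3.51 = 148.57 + 211.59 = 360.16 W.
Ideal ⇒ P_in = P_out, so I_p = P_out/V_p = 360.16/230 = 1.57 A.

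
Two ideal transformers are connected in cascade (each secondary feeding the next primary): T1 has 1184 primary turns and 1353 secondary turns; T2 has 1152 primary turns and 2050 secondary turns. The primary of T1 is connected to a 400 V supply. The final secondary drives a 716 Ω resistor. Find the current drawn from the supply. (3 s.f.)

I_supply ≈ 2.31 A

Secondary of T1: V = 400.00 × 1353/1184 = 457.09 V.
Secondary of T2: V = 457.09 × 2050/1152 = 813.41 V.
I_load = 813.41/716 = 1.1360 A, so P_out = 813.41 × 1.1360 = 924.06 W.
All ideal ⇒ P_in = P_out, so I_supply = 924.06/400 = 2.31 A.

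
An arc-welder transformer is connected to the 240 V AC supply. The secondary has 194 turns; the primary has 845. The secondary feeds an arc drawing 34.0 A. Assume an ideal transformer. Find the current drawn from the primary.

For an ideal transformer I_p N_p = I_s N_s, so I_p = 34.0 × 194/845 = 7.81 A.

I_p ≈ 7.81 A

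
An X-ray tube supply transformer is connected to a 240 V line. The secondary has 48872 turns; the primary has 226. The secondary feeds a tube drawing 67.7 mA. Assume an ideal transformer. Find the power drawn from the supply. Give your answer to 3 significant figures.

I_p = I_s × N_s/N_p = 0.0677 × 48872/226 = 14.640 A.
P = V_p I_p = 240 × 14.640 = 3510 W.

P ≈ 3510 W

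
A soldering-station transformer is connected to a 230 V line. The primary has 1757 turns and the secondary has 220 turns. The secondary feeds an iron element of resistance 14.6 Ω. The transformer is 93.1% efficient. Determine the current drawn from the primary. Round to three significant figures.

V_s = 230 × 220/1757 = 28.799 V.
I_s = V_s/R = 28.799/14.6 = 1.9725 A.
P_out = V_s I_s = 28.799 × 1.9725 = 56.807 W.
P_in = P_out/η = 56.807/0.931 = 61.018 W.
I_p = P_in/V_p = 61.018/230 = 0.265 A.

I_p ≈ 0.265 A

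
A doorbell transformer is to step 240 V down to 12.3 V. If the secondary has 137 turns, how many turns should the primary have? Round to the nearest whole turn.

N_p/N_s = V_p/V_s, so N_p = 137 × 240/12.3 = 2673.2 ≈ 2673 turns.

N_p = 2673 turns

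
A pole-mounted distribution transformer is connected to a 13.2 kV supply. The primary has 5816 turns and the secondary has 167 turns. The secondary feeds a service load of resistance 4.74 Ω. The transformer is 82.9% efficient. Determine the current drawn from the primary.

V_s = 13200 × 167/5816 = 379.02 V.
I_s = V_s/R = 379.02/4.74 = 79.963 A.
P_out = V_s I_s = 379.02 × 79.963 = 30308 W.
P_in = P_out/η = 30308/0.829 = 36559 W.
I_p = P_in/V_p = 36559/13200 = 2.77 A.

I_p ≈ 2.77 A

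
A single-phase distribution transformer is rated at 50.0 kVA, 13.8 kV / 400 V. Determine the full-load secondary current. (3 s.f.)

I_s ≈ 125 A

I_s = S/V_s = 50000/400 = 125 A.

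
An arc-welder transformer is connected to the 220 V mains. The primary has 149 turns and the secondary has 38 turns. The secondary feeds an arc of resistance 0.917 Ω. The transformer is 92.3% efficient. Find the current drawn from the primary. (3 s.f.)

V_s = 220 × 38/149 = 56.107 V.
I_s = V_s/R = 56.107/0.917 = 61.186 A.
P_out = V_s I_s = 56.107 × 61.186 = 3433.0 W.
P_in = P_out/η = 3433.0/0.923 = 3719.4 W.
I_p = P_in/V_p = 3719.4/220 = 16.9 A.

I_p ≈ 16.9 A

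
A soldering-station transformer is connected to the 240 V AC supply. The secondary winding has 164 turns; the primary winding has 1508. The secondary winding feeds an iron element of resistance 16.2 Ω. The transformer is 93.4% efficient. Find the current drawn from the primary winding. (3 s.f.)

I_p ≈ 0.188 A

V_s = 240 × 164/1508 = 26.101 V.
I_s = V_s/R = 26.101/16.2 = 1.6112 A.
P_out = V_s I_s = 26.101 × 1.6112 = 42.053 W.
P_in = P_out/η = 42.053/0.934 = 45.024 W.
I_p = P_in/V_p = 45.024/240 = 0.188 A.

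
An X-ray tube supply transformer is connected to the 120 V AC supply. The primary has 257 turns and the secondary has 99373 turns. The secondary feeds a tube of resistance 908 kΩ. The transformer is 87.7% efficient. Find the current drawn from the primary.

V_s = 120 × 99373/257 = 46400 V.
I_s = V_s/R = 46400/908000 = 0.051101 A.
P_out = V_s I_s = 46400 × 0.051101 = 2371.1 W.
P_in = P_out/η = 2371.1/0.877 = 2703.6 W.
I_p = P_in/V_p = 2703.6/120 = 22.5 A.

I_p ≈ 22.5 A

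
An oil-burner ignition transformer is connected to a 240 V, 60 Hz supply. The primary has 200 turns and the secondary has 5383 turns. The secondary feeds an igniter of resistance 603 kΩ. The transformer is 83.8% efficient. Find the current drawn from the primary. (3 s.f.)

I_p ≈ 0.344 A

V_s = 240 × 5383/200 = 6459.6 V.
I_s = V_s/R = 6459.6/603000 = 0.010712 A.
P_out = V_s I_s = 6459.6 × 0.010712 = 69.198 W.
P_in = P_out/η = 69.198/0.838 = 82.575 W.
I_p = P_in/V_p = 82.575/240 = 0.344 A.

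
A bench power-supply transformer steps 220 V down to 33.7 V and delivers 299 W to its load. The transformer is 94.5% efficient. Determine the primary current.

P_in = P_out/η = 299/0.945 = 316.40 W.
I_p = P_in/V_p = 316.40/220 = 1.44 A.

I_p ≈ 1.44 A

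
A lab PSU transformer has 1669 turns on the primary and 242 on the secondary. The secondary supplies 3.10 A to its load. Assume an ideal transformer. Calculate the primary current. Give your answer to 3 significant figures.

I_p ≈ 0.449 A

For an ideal transformer I_p/I_s = N_s/N_p, so I_p = 3.10 × 242/1669 = 0.449 A.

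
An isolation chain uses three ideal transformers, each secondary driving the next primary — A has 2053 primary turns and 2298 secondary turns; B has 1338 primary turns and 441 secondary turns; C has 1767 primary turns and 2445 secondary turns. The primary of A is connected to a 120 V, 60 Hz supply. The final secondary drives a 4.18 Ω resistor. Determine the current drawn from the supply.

Secondary of A: V = 120.00 × 2298/2053 = 134.32 V.
Secondary of B: V = 134.32 × 441/1338 = 44.272 V.
Secondary of C: V = 44.272 × 2445/1767 = 61.259 V.
I_load = 61.259/4.18 = 14.655 A, so P_out = 61.259 × 14.655 = 897.76 W.
All ideal ⇒ P_in = P_out, so I_supply = 897.76/120 = 7.48 A.

I_supply ≈ 7.48 A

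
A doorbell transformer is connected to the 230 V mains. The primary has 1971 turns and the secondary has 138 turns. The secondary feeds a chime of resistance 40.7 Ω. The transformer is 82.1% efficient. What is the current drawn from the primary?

I_p ≈ 0.0337 A

V_s = 230 × 138/1971 = 16.104 V.
I_s = V_s/R = 16.104/40.7 = 0.39566 A.
P_out = V_s I_s = 16.104 × 0.39566 = 6.3716 W.
P_in = P_out/η = 6.3716/0.821 = 7.7607 W.
I_p = P_in/V_p = 7.7607/230 = 0.0337 A.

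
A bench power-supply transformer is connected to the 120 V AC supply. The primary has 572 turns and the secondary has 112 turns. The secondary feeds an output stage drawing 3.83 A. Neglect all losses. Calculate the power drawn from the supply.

P ≈ 90.0 W

I_p = I_s × N_s/N_p = 3.83 × 112/572 = 0.74993 A.
P = V_p I_p = 120 × 0.74993 = 90.0 W.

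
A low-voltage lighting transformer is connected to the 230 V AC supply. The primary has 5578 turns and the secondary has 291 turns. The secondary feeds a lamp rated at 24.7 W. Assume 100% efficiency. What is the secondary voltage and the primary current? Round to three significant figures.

V_s = V_p × N_s/N_p = 230 × 291/5578 = 11.999 V.
I_s = P/V_s = 24.7/11.999 = 2.0585 A.
I_p = I_s × N_s/N_p = 2.0585 × 291/5578 = 0.107 A.

V_s ≈ 12.0 V, I_p ≈ 0.107 A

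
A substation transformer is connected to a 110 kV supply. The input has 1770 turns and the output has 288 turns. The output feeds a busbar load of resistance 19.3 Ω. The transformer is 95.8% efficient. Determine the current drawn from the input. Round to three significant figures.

I_in ≈ 158 A

V_out = 110000 × 288/1770 = 17898 V.
I_out = V_out/R = 17898/19.3 = 927.37 A.
P_out = V_out I_out = 17898 × 927.37 = 1.6598×10^7 W.
P_in = P_out/η = 1.6598×10^7/0.958 = 1.7326×10^7 W.
I_in = P_in/V_in = 1.7326×10^7/110000 = 158 A.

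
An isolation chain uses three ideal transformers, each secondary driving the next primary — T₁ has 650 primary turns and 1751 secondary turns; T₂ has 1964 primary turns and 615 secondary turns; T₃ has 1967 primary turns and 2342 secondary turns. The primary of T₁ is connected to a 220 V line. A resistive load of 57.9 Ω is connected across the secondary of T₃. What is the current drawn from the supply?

I_supply ≈ 3.83 A

After T₁: V = 220.00 × 1751/650 = 592.65 V.
After T₂: V = 592.65 × 615/1964 = 185.58 V.
After T₃: V = 185.58 × 2342/1967 = 220.96 V.
I_load = 220.96/57.9 = 3.8162 A, so P_out = 220.96 × 3.8162 = 843.23 W.
All ideal ⇒ P_in = P_out, so I_supply = 843.23/220 = 3.83 A.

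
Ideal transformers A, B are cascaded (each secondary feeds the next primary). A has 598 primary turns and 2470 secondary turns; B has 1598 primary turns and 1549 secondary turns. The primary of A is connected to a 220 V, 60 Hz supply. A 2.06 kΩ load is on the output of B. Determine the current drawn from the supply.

I_supply ≈ 1.71 A

Secondary of A: V = 220.00 × 2470/598 = 908.70 V.
Secondary of B: V = 908.70 × 1549/1598 = 880.83 V.
I_load = 880.83/2060 = 0.42759 A, so P_out = 880.83 × 0.42759 = 376.63 W.
All ideal ⇒ P_in = P_out, so I_supply = 376.63/220 = 1.71 A.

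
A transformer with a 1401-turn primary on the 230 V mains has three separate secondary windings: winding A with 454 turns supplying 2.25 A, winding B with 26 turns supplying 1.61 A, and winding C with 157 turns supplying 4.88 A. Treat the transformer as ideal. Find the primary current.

V_A = 230 × 454/1401 = 74.532 V; V_B = 230 × 26/1401 = 4.2684 V; V_C = 230 × 157/1401 = 25.774 V.
P_out = V_A I_A + V_B I_B + V_C I_C = 74.532×2.25 + 4.2684×1.61 + 25.774×4.88 = 167.70 + 6.8721 + 125.78 = 300.35 W.
Ideal ⇒ P_in = P_out, so I_p = P_out/V_p = 300.35/230 = 1.31 A.

I_p ≈ 1.31 A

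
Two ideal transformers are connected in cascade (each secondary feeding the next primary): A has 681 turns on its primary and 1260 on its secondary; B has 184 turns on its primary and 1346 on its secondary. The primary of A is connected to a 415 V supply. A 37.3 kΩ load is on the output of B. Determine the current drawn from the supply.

Secondary of A: V = 415.00 × 1260/681 = 767.84 V.
Secondary of B: V = 767.84 × 1346/184 = 5616.9 V.
I_load = 5616.9/37300 = 0.15059 A, so P_out = 5616.9 × 0.15059 = 845.84 W.
All ideal ⇒ P_in = P_out, so I_supply = 845.84/415 = 2.04 A.

I_supply ≈ 2.04 A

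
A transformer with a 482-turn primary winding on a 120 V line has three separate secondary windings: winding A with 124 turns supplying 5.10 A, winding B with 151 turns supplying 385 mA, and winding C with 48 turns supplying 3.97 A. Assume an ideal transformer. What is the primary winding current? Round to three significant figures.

V_A = 120 × 124/482 = 30.871 V; V_B = 120 × 151/482 = 37.593 V; V_C = 120 × 48/482 = 11.950 V.
P_out = V_A I_A + V_B I_B + V_C I_C = 30.871×5.10 + 37.593×0.385 + 11.950×3.97 = 157.44 + 14.473 + 47.442 = 219.36 W.
Ideal ⇒ P_in = P_out, so I_p = P_out/V_p = 219.36/120 = 1.83 A.

I_p ≈ 1.83 A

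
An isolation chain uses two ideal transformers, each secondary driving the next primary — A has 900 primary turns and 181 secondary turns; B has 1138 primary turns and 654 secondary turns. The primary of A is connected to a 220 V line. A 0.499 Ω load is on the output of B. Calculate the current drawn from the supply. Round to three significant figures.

I_supply ≈ 5.89 A

After A: V = 220.00 × 181/900 = 44.244 V.
After B: V = 44.244 × 654/1138 = 25.427 V.
I_load = 25.427/0.499 = 50.956 A, so P_out = 25.427 × 50.956 = 1295.7 W.
All ideal ⇒ P_in = P_out, so I_supply = 1295.7/220 = 5.89 A.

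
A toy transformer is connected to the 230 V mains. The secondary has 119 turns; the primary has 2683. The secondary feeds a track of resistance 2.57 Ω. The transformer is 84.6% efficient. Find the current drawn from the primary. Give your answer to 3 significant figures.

I_p ≈ 0.208 A

V_s = 230 × 119/2683 = 10.201 V.
I_s = V_s/R = 10.201/2.57 = 3.9694 A.
P_out = V_s I_s = 10.201 × 3.9694 = 40.493 W.
P_in = P_out/η = 40.493/0.846 = 47.864 W.
I_p = P_in/V_p = 47.864/230 = 0.208 A.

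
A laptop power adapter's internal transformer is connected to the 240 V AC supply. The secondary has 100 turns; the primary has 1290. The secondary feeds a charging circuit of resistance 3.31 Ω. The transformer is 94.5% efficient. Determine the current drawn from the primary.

V_s = 240 × 100/1290 = 18.605 V.
I_s = V_s/R = 18.605/3.31 = 5.6207 A.
P_out = V_s I_s = 18.605 × 5.6207 = 104.57 W.
P_in = P_out/η = 104.57/0.945 = 110.66 W.
I_p = P_in/V_p = 110.66/240 = 0.461 A.

I_p ≈ 0.461 A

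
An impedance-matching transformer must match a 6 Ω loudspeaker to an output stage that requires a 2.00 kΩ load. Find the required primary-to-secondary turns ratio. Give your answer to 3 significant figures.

N_p/N_s ≈ 18.3

Z_p/Z_s = (N_p/N_s)², so N_p/N_s = √(2000/6) = √333 = 18.3.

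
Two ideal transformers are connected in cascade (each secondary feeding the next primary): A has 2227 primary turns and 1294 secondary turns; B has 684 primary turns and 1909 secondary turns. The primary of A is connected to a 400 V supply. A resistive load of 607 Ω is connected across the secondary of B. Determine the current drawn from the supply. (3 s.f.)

Secondary of A: V = 400.00 × 1294/2227 = 232.42 V.
Secondary of B: V = 232.42 × 1909/684 = 648.67 V.
I_load = 648.67/607 = 1.0686 A, so P_out = 648.67 × 1.0686 = 693.20 W.
All ideal ⇒ P_in = P_out, so I_supply = 693.20/400 = 1.73 A.

I_supply ≈ 1.73 A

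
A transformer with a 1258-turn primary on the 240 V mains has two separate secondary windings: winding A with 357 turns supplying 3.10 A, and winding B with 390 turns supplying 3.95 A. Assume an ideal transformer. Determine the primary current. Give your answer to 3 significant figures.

I_p ≈ 2.10 A

V_A = 240 × 357/1258 = 68.108 V; V_B = 240 × 390/1258 = 74.404 V.
P_out = V_A I_A + V_B I_B = 68.108×3.10 + 74.404×3.95 = 211.14 + 293.90 = 505.03 W.
Ideal ⇒ P_in = P_out, so I_p = P_out/V_p = 505.03/240 = 2.10 A.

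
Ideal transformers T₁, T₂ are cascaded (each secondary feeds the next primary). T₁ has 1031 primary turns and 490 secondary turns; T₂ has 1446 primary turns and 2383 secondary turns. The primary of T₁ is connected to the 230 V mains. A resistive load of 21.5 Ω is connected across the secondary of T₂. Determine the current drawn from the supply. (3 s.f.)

After T₁: V = 230.00 × 490/1031 = 109.31 V.
After T₂: V = 109.31 × 2383/1446 = 180.14 V.
I_load = 180.14/21.5 = 8.3788 A, so P_out = 180.14 × 8.3788 = 1509.4 W.
All ideal ⇒ P_in = P_out, so I_supply = 1509.4/230 = 6.56 A.

I_supply ≈ 6.56 A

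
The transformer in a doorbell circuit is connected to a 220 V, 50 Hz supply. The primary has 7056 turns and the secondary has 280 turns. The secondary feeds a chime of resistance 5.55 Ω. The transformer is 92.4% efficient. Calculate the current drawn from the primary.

I_p ≈ 0.0676 A

V_s = 220 × 280/7056 = 8.7302 V.
I_s = V_s/R = 8.7302/5.55 = 1.5730 A.
P_out = V_s I_s = 8.7302 × 1.5730 = 13.733 W.
P_in = P_out/η = 13.733/0.924 = 14.862 W.
I_p = P_in/V_p = 14.862/220 = 0.0676 A.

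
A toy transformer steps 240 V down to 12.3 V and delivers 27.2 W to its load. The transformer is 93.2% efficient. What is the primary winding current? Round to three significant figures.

I_p ≈ 0.122 A

P_in = P_out/η = 27.2/0.932 = 29.185 W.
I_p = P_in/V_p = 29.185/240 = 0.122 A.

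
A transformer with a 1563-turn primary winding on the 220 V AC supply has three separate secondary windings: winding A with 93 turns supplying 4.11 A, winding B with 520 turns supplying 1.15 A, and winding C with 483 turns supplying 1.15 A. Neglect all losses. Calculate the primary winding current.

I_p ≈ 0.983 A

V_A = 220 × 93/1563 = 13.090 V; V_B = 220 × 520/1563 = 73.193 V; V_C = 220 × 483/1563 = 67.985 V.
P_out = V_A I_A + V_B I_B + V_C I_C = 13.090×4.11 + 73.193×1.15 + 67.985×1.15 = 53.801 + 84.171 + 78.182 = 216.15 W.
Ideal ⇒ P_in = P_out, so I_p = P_out/V_p = 216.15/220 = 0.983 A.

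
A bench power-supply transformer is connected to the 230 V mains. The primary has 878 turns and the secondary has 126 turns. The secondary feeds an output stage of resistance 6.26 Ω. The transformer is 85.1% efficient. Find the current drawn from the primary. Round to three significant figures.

I_p ≈ 0.889 A

V_s = 230 × 126/878 = 33.007 V.
I_s = V_s/R = 33.007/6.26 = 5.2727 A.
P_out = V_s I_s = 33.007 × 5.2727 = 174.03 W.
P_in = P_out/η = 174.03/0.851 = 204.50 W.
I_p = P_in/V_p = 204.50/230 = 0.889 A.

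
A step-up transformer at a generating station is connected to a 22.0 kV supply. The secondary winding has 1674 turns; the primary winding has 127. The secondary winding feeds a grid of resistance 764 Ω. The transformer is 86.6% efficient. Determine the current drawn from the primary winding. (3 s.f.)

I_p ≈ 5780 A

V_s = 22000 × 1674/127 = 289980 V.
I_s = V_s/R = 289980/764 = 379.56 A.
P_out = V_s I_s = 289980 × 379.56 = 1.1007×10^8 W.
P_in = P_out/η = 1.1007×10^8/0.866 = 1.2710×10^8 W.
I_p = P_in/V_p = 1.2710×10^8/22000 = 5780 A.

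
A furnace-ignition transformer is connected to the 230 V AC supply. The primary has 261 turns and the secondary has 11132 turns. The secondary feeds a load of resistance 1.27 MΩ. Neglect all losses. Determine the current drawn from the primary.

V_s = V_p × N_s/N_p = 230 × 11132/261 = 9809.8 V.
I_s = V_s/R = 9809.8/(1.27×10^6) = 0.0077243 A.
For an ideal transformer I_p N_p = I_s N_s, so I_p = 0.0077243 × 11132/261 = 0.329 A.

I_p ≈ 0.329 A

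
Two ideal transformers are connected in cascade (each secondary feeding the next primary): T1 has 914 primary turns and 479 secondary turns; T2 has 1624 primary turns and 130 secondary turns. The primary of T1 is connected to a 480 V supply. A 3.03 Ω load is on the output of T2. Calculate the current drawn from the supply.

After T1: V = 480.00 × 479/914 = 251.55 V.
After T2: V = 251.55 × 130/1624 = 20.137 V.
I_load = 20.137/3.03 = 6.6458 A, so P_out = 20.137 × 6.6458 = 133.82 W.
All ideal ⇒ P_in = P_out, so I_supply = 133.82/480 = 0.279 A.

I_supply ≈ 0.279 A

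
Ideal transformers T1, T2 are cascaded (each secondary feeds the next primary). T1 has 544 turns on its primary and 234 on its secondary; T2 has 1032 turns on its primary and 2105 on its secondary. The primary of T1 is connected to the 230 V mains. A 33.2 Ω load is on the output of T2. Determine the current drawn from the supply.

Secondary of T1: V = 230.00 × 234/544 = 98.934 V.
Secondary of T2: V = 98.934 × 2105/1032 = 201.80 V.
I_load = 201.80/33.2 = 6.0783 A, so P_out = 201.80 × 6.0783 = 1226.6 W.
All ideal ⇒ P_in = P_out, so I_supply = 1226.6/230 = 5.33 A.

I_supply ≈ 5.33 A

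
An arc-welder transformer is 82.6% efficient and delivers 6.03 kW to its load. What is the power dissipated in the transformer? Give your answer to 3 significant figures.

P_in = P_out/η = 6030/0.826 = 7300.24 W.
P_loss = P_in − P_out = 7300.24 − 6030 = 1270 W.

P_loss ≈ 1270 W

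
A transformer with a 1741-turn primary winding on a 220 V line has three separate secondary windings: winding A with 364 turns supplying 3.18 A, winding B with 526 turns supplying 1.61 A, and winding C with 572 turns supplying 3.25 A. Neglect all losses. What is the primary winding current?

V_A = 220 × 364/1741 = 45.997 V; V_B = 220 × 526/1741 = 66.468 V; V_C = 220 × 572/1741 = 72.280 V.
P_out = V_A I_A + V_B I_B + V_C I_C = 45.997×3.18 + 66.468×1.61 + 72.280×3.25 = 146.27 + 107.01 + 234.91 = 488.19 W.
Ideal ⇒ P_in = P_out, so I_p = P_out/V_p = 488.19/220 = 2.22 A.

I_p ≈ 2.22 A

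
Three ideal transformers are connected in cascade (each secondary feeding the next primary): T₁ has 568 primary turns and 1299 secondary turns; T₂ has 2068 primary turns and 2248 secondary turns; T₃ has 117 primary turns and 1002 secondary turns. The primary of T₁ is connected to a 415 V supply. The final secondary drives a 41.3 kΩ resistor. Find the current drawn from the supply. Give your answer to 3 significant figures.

After T₁: V = 415.00 × 1299/568 = 949.09 V.
After T₂: V = 949.09 × 2248/2068 = 1031.7 V.
After T₃: V = 1031.7 × 1002/117 = 8835.6 V.
I_load = 8835.6/41300 = 0.21394 A, so P_out = 8835.6 × 0.21394 = 1890.3 W.
All ideal ⇒ P_in = P_out, so I_supply = 1890.3/415 = 4.55 A.

I_supply ≈ 4.55 A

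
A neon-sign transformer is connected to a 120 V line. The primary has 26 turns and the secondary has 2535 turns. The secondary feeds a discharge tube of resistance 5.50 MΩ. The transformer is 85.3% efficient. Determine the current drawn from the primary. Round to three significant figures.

V_s = 120 × 2535/26 = 11700 V.
I_s = V_s/R = 11700/(5.50×10^6) = 0.0021273 A.
P_out = V_s I_s = 11700 × 0.0021273 = 24.889 W.
P_in = P_out/η = 24.889/0.853 = 29.178 W.
I_p = P_in/V_p = 29.178/120 = 0.243 A.

I_p ≈ 0.243 A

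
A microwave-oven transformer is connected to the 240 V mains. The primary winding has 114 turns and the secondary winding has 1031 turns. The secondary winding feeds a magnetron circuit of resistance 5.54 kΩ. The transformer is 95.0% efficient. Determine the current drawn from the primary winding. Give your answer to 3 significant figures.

I_p ≈ 3.73 A

V_s = 240 × 1031/114 = 2170.5 V.
I_s = V_s/R = 2170.5/5540 = 0.39179 A.
P_out = V_s I_s = 2170.5 × 0.39179 = 850.39 W.
P_in = P_out/η = 850.39/0.950 = 895.15 W.
I_p = P_in/V_p = 895.15/240 = 3.73 A.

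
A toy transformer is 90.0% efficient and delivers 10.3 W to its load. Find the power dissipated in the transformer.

P_in = P_out/η = 10.3/0.900 = 11.4444 W.
P_loss = P_in − P_out = 11.4444 − 10.3 = 1.14 W.

P_loss ≈ 1.14 W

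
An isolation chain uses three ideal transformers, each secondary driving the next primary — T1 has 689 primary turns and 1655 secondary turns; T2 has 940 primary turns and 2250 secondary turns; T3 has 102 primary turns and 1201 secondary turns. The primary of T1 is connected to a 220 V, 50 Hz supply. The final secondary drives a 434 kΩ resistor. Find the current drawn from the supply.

I_supply ≈ 2.32 A

After T1: V = 220.00 × 1655/689 = 528.45 V.
After T2: V = 528.45 × 2250/940 = 1264.9 V.
After T3: V = 1264.9 × 1201/102 = 14894 V.
I_load = 14894/434000 = 0.034317 A, so P_out = 14894 × 0.034317 = 511.10 W.
All ideal ⇒ P_in = P_out, so I_supply = 511.10/220 = 2.32 A.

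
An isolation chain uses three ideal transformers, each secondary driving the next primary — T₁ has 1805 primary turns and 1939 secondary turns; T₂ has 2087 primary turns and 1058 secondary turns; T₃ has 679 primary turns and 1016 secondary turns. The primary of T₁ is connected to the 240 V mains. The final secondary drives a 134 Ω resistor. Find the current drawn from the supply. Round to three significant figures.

After T₁: V = 240.00 × 1939/1805 = 257.82 V.
After T₂: V = 257.82 × 1058/2087 = 130.70 V.
After T₃: V = 130.70 × 1016/679 = 195.57 V.
I_load = 195.57/134 = 1.4595 A, so P_out = 195.57 × 1.4595 = 285.43 W.
All ideal ⇒ P_in = P_out, so I_supply = 285.43/240 = 1.19 A.

I_supply ≈ 1.19 A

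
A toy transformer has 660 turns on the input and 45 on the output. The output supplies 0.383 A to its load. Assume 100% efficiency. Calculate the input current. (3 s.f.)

I_in ≈ 0.0261 A

For an ideal transformer I_in/I_out = N_out/N_in, so I_in = 0.383 × 45/660 = 0.0261 A.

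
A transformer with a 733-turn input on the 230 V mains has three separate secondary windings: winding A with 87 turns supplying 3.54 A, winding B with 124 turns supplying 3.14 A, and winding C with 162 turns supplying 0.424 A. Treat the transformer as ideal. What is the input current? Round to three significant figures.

I_in ≈ 1.05 A

V_A = 230 × 87/733 = 27.299 V; V_B = 230 × 124/733 = 38.909 V; V_C = 230 × 162/733 = 50.832 V.
P_out = V_A I_A + V_B I_B + V_C I_C = 27.299×3.54 + 38.909×3.14 + 50.832×0.424 = 96.638 + 122.17 + 21.553 = 240.36 W.
Ideal ⇒ P_in = P_out, so I_in = P_out/V_in = 240.36/230 = 1.05 A.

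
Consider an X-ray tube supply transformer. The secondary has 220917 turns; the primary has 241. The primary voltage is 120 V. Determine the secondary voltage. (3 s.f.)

V_s ≈ 110000 V

V_s/V_p = N_s/N_p, so V_s = 120 × 220917/241 = 110000 V.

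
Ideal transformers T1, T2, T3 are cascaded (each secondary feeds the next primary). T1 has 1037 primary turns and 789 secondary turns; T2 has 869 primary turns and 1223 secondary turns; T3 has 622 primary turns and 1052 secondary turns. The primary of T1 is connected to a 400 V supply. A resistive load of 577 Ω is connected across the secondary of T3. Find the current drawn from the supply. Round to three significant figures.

Secondary of T1: V = 400.00 × 789/1037 = 304.34 V.
Secondary of T2: V = 304.34 × 1223/869 = 428.32 V.
Secondary of T3: V = 428.32 × 1052/622 = 724.42 V.
I_load = 724.42/577 = 1.2555 A, so P_out = 724.42 × 1.2555 = 909.50 W.
All ideal ⇒ P_in = P_out, so I_supply = 909.50/400 = 2.27 A.

I_supply ≈ 2.27 A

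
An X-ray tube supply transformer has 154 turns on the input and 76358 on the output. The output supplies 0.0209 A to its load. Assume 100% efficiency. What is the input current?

For an ideal transformer I_in/I_out = N_out/N_in, so I_in = 0.0209 × 76358/154 = 10.4 A.

I_in ≈ 10.4 A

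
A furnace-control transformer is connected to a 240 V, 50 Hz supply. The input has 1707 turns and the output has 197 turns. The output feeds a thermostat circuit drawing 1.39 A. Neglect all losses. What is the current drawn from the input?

I_in ≈ 0.160 A

For an ideal transformer I_in N_in = I_out N_out, so I_in = 1.39 × 197/1707 = 0.160 A.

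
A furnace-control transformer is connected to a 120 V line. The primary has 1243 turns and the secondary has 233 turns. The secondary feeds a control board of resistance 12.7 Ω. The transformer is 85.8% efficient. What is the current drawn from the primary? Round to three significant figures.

V_s = 120 × 233/1243 = 22.494 V.
I_s = V_s/R = 22.494/12.7 = 1.7712 A.
P_out = V_s I_s = 22.494 × 1.7712 = 39.841 W.
P_in = P_out/η = 39.841/0.858 = 46.435 W.
I_p = P_in/V_p = 46.435/120 = 0.387 A.

I_p ≈ 0.387 A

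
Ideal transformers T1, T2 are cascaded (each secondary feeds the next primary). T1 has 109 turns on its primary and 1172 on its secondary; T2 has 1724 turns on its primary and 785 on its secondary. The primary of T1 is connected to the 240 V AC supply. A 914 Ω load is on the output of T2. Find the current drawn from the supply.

After T1: V = 240.00 × 1172/109 = 2580.6 V.
After T2: V = 2580.6 × 785/1724 = 1175.0 V.
I_load = 1175.0/914 = 1.2856 A, so P_out = 1175.0 × 1.2856 = 1510.6 W.
All ideal ⇒ P_in = P_out, so I_supply = 1510.6/240 = 6.29 A.

I_supply ≈ 6.29 A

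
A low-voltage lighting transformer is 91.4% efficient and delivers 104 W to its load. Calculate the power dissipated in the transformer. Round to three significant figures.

P_in = P_out/η = 104/0.914 = 113.786 W.
P_loss = P_in − P_out = 113.786 − 104 = 9.79 W.

P_loss ≈ 9.79 W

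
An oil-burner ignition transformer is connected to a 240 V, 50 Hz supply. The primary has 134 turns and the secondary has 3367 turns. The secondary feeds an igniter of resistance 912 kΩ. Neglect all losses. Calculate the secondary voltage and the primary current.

V_s = V_p × N_s/N_p = 240 × 3367/134 = 6030.4 V.
I_s = V_s/R = 6030.4/912000 = 0.0066123 A.
I_p = I_s × N_s/N_p = 0.0066123 × 3367/134 = 0.166 A.

V_s ≈ 6030 V, I_p ≈ 0.166 A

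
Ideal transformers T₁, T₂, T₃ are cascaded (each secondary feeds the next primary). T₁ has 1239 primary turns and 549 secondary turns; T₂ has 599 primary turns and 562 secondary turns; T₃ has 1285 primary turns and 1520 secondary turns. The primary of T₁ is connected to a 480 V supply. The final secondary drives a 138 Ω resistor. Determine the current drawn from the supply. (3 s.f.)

After T₁: V = 480.00 × 549/1239 = 212.69 V.
After T₂: V = 212.69 × 562/599 = 199.55 V.
After T₃: V = 199.55 × 1520/1285 = 236.04 V.
I_load = 236.04/138 = 1.7105 A, so P_out = 236.04 × 1.7105 = 403.74 W.
All ideal ⇒ P_in = P_out, so I_supply = 403.74/480 = 0.841 A.

I_supply ≈ 0.841 A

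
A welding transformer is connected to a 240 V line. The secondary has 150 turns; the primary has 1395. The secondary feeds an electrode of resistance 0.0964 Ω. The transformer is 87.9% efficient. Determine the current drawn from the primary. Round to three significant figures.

I_p ≈ 32.7 A

V_s = 240 × 150/1395 = 25.806 V.
I_s = V_s/R = 25.806/0.0964 = 267.70 A.
P_out = V_s I_s = 25.806 × 267.70 = 6908.4 W.
P_in = P_out/η = 6908.4/0.879 = 7859.4 W.
I_p = P_in/V_p = 7859.4/240 = 32.7 A.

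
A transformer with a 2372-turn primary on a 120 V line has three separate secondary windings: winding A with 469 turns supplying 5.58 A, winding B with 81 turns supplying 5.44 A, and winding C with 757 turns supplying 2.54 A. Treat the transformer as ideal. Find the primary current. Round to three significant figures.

I_p ≈ 2.10 A

V_A = 120 × 469/2372 = 23.727 V; V_B = 120 × 81/2372 = 4.0978 V; V_C = 120 × 757/2372 = 38.297 V.
P_out = V_A I_A + V_B I_B + V_C I_C = 23.727×5.58 + 4.0978×5.44 + 38.297×2.54 = 132.40 + 22.292 + 97.274 = 251.96 W.
Ideal ⇒ P_in = P_out, so I_p = P_out/V_p = 251.96/120 = 2.10 A.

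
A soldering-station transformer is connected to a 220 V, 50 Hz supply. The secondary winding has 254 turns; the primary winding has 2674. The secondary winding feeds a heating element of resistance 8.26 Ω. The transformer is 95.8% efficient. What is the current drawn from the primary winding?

V_s = 220 × 254/2674 = 20.898 V.
I_s = V_s/R = 20.898/8.26 = 2.5300 A.
P_out = V_s I_s = 20.898 × 2.5300 = 52.870 W.
P_in = P_out/η = 52.870/0.958 = 55.188 W.
I_p = P_in/V_p = 55.188/220 = 0.251 A.

I_p ≈ 0.251 A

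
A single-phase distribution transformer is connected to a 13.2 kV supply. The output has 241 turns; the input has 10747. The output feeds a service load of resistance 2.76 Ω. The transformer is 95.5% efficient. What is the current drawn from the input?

I_in ≈ 2.52 A

V_out = 13200 × 241/10747 = 296.01 V.
I_out = V_out/R = 296.01/2.76 = 107.25 A.
P_out = V_out I_out = 296.01 × 107.25 = 31747 W.
P_in = P_out/η = 31747/0.955 = 33243 W.
I_in = P_in/V_in = 33243/13200 = 2.52 A.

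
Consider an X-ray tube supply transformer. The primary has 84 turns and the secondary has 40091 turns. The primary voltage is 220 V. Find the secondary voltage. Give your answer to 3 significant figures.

V_s ≈ 105000 V

V_s/V_p = N_s/N_p, so V_s = 220 × 40091/84 = 105000 V.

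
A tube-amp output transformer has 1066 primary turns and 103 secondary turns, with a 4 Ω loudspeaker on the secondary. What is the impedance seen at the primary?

Z_p = (N_p/N_s)² × Z_s = (1066/103)² × 4 = 428 Ω.

Z_p ≈ 428 Ω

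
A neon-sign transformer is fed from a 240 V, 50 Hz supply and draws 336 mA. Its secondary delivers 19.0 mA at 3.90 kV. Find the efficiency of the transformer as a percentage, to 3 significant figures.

P_in = 240 × 0.336 = 80.6400 W.
P_out = 3900 × 0.0190 = 74.1000 W.
η = P_out/P_in = 74.1000/80.6400 = 0.919.

η ≈ 91.9%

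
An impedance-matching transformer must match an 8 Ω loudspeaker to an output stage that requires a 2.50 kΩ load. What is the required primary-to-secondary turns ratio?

Z_p/Z_s = (N_p/N_s)², so N_p/N_s = √(2500/8) = √312 = 17.7.

N_p/N_s ≈ 17.7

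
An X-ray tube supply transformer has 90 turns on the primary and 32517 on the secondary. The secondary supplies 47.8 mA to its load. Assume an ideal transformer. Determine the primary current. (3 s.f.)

For an ideal transformer I_p/I_s = N_s/N_p, so I_p = 0.0478 × 32517/90 = 17.3 A.

I_p ≈ 17.3 A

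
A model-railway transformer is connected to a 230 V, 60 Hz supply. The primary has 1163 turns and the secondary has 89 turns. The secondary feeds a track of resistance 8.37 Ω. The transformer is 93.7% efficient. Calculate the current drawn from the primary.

V_s = 230 × 89/1163 = 17.601 V.
I_s = V_s/R = 17.601/8.37 = 2.1029 A.
P_out = V_s I_s = 17.601 × 2.1029 = 37.013 W.
P_in = P_out/η = 37.013/0.937 = 39.501 W.
I_p = P_in/V_p = 39.501/230 = 0.172 A.

I_p ≈ 0.172 A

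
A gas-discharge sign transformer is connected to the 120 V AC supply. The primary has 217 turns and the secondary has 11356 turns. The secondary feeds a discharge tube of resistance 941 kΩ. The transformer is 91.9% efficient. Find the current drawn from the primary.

V_s = 120 × 11356/217 = 6279.8 V.
I_s = V_s/R = 6279.8/941000 = 0.0066736 A.
P_out = V_s I_s = 6279.8 × 0.0066736 = 41.909 W.
P_in = P_out/η = 41.909/0.919 = 45.603 W.
I_p = P_in/V_p = 45.603/120 = 0.380 A.

I_p ≈ 0.380 A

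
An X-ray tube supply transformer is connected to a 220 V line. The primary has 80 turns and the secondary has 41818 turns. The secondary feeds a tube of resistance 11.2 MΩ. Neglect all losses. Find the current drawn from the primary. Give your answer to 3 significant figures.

V_s = V_p × N_s/N_p = 220 × 41818/80 = 115000 V.
I_s = V_s/R = 115000/(1.12×10^7) = 0.010268 A.
For an ideal transformer I_p N_p = I_s N_s, so I_p = 0.010268 × 41818/80 = 5.37 A.

I_p ≈ 5.37 A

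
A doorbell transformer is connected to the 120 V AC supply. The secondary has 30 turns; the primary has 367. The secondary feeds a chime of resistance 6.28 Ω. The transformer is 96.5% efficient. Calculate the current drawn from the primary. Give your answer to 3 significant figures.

I_p ≈ 0.132 A

V_s = 120 × 30/367 = 9.8093 V.
I_s = V_s/R = 9.8093/6.28 = 1.5620 A.
P_out = V_s I_s = 9.8093 × 1.5620 = 15.322 W.
P_in = P_out/η = 15.322/0.965 = 15.878 W.
I_p = P_in/V_p = 15.878/120 = 0.132 A.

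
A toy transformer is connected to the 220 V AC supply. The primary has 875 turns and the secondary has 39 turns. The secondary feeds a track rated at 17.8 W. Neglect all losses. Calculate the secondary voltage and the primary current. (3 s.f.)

V_s = V_p × N_s/N_p = 220 × 39/875 = 9.8057 V.
I_s = P/V_s = 17.8/9.8057 = 1.8153 A.
I_p = I_s × N_s/N_p = 1.8153 × 39/875 = 0.0809 A.

V_s ≈ 9.81 V, I_p ≈ 0.0809 A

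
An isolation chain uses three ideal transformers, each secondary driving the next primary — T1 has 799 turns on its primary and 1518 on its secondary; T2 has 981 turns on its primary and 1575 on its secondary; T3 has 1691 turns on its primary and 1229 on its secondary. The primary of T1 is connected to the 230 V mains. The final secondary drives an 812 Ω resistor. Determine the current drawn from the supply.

I_supply ≈ 1.39 A

Secondary of T1: V = 230.00 × 1518/799 = 436.97 V.
Secondary of T2: V = 436.97 × 1575/981 = 701.56 V.
Secondary of T3: V = 701.56 × 1229/1691 = 509.89 V.
I_load = 509.89/812 = 0.62794 A, so P_out = 509.89 × 0.62794 = 320.18 W.
All ideal ⇒ P_in = P_out, so I_supply = 320.18/230 = 1.39 A.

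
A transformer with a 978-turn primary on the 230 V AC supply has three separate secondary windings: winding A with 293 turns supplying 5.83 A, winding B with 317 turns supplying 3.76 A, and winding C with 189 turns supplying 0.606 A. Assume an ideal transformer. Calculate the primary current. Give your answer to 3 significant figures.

I_p ≈ 3.08 A

V_A = 230 × 293/978 = 68.906 V; V_B = 230 × 317/978 = 74.550 V; V_C = 230 × 189/978 = 44.448 V.
P_out = V_A I_A + V_B I_B + V_C I_C = 68.906×5.83 + 74.550×3.76 + 44.448×0.606 = 401.72 + 280.31 + 26.935 = 708.97 W.
Ideal ⇒ P_in = P_out, so I_p = P_out/V_p = 708.97/230 = 3.08 A.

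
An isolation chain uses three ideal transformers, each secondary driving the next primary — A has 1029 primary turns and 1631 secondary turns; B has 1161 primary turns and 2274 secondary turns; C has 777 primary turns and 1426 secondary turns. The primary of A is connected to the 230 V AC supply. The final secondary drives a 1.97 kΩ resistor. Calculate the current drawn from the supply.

Secondary of A: V = 230.00 × 1631/1029 = 364.56 V.
Secondary of B: V = 364.56 × 2274/1161 = 714.04 V.
Secondary of C: V = 714.04 × 1426/777 = 1310.5 V.
I_load = 1310.5/1970 = 0.66521 A, so P_out = 1310.5 × 0.66521 = 871.73 W.
All ideal ⇒ P_in = P_out, so I_supply = 871.73/230 = 3.79 A.

I_supply ≈ 3.79 A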